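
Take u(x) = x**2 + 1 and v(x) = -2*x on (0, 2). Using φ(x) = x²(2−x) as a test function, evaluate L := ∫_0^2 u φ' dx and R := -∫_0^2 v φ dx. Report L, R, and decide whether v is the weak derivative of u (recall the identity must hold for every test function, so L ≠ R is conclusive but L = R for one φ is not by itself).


LHS = -16/5, RHS = 16/5. No, v is not the weak derivative of u.

u(x) = x**2 + 1, classical derivative u'(x) = 2*x.
φ(x) = x²(2−x), so φ'(x) = x*(4 - 3*x).
Note φ(0) = φ(2) = 0, so the boundary term u·φ vanishes.
LHS = ∫_0^2 u(x) φ'(x) dx = ∫_0^2 (-3*x^4 + 4*x^3 - 3*x^2 + 4*x) dx. Term by term:
  ∫_0^2 -3*x^4 dx = -96/5;  ∫_0^2 4*x^3 dx = 16;  ∫_0^2 -3*x^2 dx = -8;
  ∫_0^2 4*x dx = 8.
Sum: -96/5 + 16 − 8 + 8 = -16/5.
So LHS = -16/5.
∫_0^2 v(x) φ(x) dx = ∫_0^2 (2*x^4 - 4*x^3) dx. Term by term:
  ∫_0^2 2*x^4 dx = 64/5;  ∫_0^2 -4*x^3 dx = -16.
Sum: 64/5 − 16 = -16/5.
So RHS = -∫_0^2 v(x) φ(x) dx = 16/5.
LHS − RHS = -32/5 ≠ 0, so the identity fails.
(For a valid weak derivative the identity must hold for EVERY test function, in particular this one. The failure shows v is NOT the weak derivative of u.)
Correct weak derivative would be u'(x) = 2*x.


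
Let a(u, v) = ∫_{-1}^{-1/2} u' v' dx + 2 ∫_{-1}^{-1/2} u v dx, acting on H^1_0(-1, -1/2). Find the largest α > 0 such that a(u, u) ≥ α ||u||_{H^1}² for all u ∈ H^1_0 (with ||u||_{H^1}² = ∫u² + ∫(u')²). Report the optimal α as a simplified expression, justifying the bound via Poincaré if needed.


α = 1

Coercivity of a(·,·) on H^1_0(-1, -1/2) means a(u, u) ≥ α ||u||_{H^1}² for every u ∈ H^1_0.
The interval has length L = 1/2, and Poincaré/coercivity depend only on L. Here a(u, u) = ∫(u')² + (2)·∫u².
Here c = 2 ≥ 1, so a(u,u) = ∫(u')² + c∫u² ≥ ∫(u')² + ∫u² = ||u||_{H^1}², i.e. α = 1 works. No larger α is possible: a(u,u) ≥ α||u||_{H^1}² means (1−α)∫(u')² ≥ (α−c)∫u², and for the modes u_n = sin(nπ(x−x₀)/L) (x₀ the left endpoint) one has ∫u_n²/∫(u_n')² = (L/(nπ))² → 0, so a(u_n,u_n)/||u_n||_{H^1}² → 1. Hence the optimal constant is α = 1.
Therefore α = 1.


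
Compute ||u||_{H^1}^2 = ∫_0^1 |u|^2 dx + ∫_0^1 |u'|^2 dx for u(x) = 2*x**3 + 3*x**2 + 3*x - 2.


||u||_{H^1}^2 = 5773/70

The H^1 norm (squared) on an interval (0, L) is
  ||u||_{H^1}^2 = ∫_0^L u(x)^2 dx + ∫_0^L u'(x)^2 dx.
Compute u'(x) = 6*x**2 + 6*x + 3.
Then u(x)^2 = 4*x**6 + 12*x**5 + 21*x**4 + 10*x**3 - 3*x**2 - 12*x + 4 and u'(x)^2 = 36*x**4 + 72*x**3 + 72*x**2 + 36*x + 9.
Integrate each monomial from 0 to 1 using ∫_0^1 c·x^n dx = c·1^(n+1)/(n+1):
  ∫_0^1 u(x)^2 dx = ∫_0^1 (4*x^6 + 12*x^5 + 21*x^4 + 10*x^3 - 3*x^2 - 12*x + 4) dx. Term by term:
    ∫_0^1 4*x^6 dx = 4/7;  ∫_0^1 12*x^5 dx = 2;  ∫_0^1 21*x^4 dx = 21/5;
    ∫_0^1 10*x^3 dx = 5/2;  ∫_0^1 -3*x^2 dx = -1;  ∫_0^1 -12*x dx = -6;
    ∫_0^1 4 dx = 4.
  Sum: 4/7 + 2 + 21/5 + 5/2 − 1 − 6 + 4 = 439/70.
  ∫_0^1 u'(x)^2 dx = ∫_0^1 (36*x^4 + 72*x^3 + 72*x^2 + 36*x + 9) dx. Term by term:
    ∫_0^1 36*x^4 dx = 36/5;  ∫_0^1 72*x^3 dx = 18;  ∫_0^1 72*x^2 dx = 24;
    ∫_0^1 36*x dx = 18;  ∫_0^1 9 dx = 9.
  Sum: 36/5 + 18 + 24 + 18 + 9 = 381/5.
Adding: ||u||_{H^1}^2 = 439/70 + 381/5 = 5773/70.


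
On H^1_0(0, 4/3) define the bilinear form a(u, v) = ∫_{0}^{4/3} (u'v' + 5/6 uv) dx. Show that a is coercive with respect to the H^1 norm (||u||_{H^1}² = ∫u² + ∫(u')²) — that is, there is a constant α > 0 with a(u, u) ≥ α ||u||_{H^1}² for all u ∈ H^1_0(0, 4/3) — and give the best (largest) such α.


α = (40 + 27*π^2)/(3*(16 + 9*π^2))

Coercivity of a(·,·) on H^1_0(0, 4/3) means a(u, u) ≥ α ||u||_{H^1}² for every u ∈ H^1_0.
The interval has length L = 4/3, and Poincaré/coercivity depend only on L. Here a(u, u) = ∫(u')² + (5/6)·∫u².
Here 0 < c = 5/6 < 1. The condition a(u,u) ≥ α||u||_{H^1}² reads (1−α)∫(u')² ≥ (α−c)∫u². Any admissible α is ≤ 1 (rapidly oscillating u have ∫u²/∫(u')² → 0), and α = 1 would force 0 ≥ (1−c)∫u², impossible since c < 1; so 1−α > 0. By the sharp Poincaré inequality on H^1_0 of an interval of length L, ∫(u')² ≥ (π/L)²∫u² with equality for the first sine mode sin(π(x−x₀)/L) (x₀ the left endpoint), so the inequality holds for all u iff (1−α)(π/L)² ≥ α − c, i.e. α ≤ ((π/L)² + c)/((π/L)² + 1) = (1 + c(L/π)²)/(1 + (L/π)²). With (π/L)² = 9*π^2/16 and c = 5/6, the largest admissible constant is α = ((π/L)² + c)/((π/L)² + 1).
Simplifying, α = (40 + 27*π^2)/(3*(16 + 9*π^2)).


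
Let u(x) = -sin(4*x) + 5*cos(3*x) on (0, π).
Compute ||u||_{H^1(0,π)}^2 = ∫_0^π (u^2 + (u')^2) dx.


||u||_{H^1(0,π)}^2 = -800/7 + 267*π/2

u'(x) = -15*sin(3*x) - 4*cos(4*x).
Expand u² and (u')² and integrate term by term on (0, π), using: for integers n ≥ 1, ∫_0^π sin²(nx) dx = ∫_0^π cos²(nx) dx = π/2; for n ≠ n', ∫_0^π sin(nx)sin(n'x) dx = ∫_0^π cos(nx)cos(n'x) dx = 0; and by product-to-sum, ∫_0^π sin(nx)cos(n'x) dx = ½∫_0^π [sin((n+n')x) + sin((n−n')x)] dx, which is 0 when n+n' is even and 2n/(n²−n'²) when n+n' is odd (it need not vanish on (0, π)).
  u² squared terms: (-1)²·∫sin(4x)² dx = 1·π/2 = π/2;  (5)²·∫cos(3x)² dx = 25·π/2 = 25*π/2.
  u² cross terms: 2·(-1)·(5)·∫sin(4x)·cos(3x) dx = -10·(8/7) = -80/7.
  So ∫_0^π u² dx = π/2 + 25*π/2 − 80/7 = -80/7 + 13*π.
  (u')² squared terms: (-15)²·∫sin(3x)² dx = 225·π/2 = 225*π/2;  (-4)²·∫cos(4x)² dx = 16·π/2 = 8*π.
  (u')² cross terms: 2·(-15)·(-4)·∫sin(3x)·cos(4x) dx = 120·(-6/7) = -720/7.
  So ∫_0^π (u')² dx = 225*π/2 + 8*π − 720/7 = -720/7 + 241*π/2.
||u||_{H^1}^2 = (-80/7 + 13*π) + (-720/7 + 241*π/2) = -800/7 + 267*π/2.


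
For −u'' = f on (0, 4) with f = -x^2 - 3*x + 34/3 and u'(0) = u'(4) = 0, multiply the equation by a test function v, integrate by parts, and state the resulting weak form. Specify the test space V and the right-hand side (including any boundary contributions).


V = H^1(0, 4) (no boundary constraint on v; u is determined up to an additive constant); weak form: ∫_0^4 u'v' dx = ∫_0^4 (-x^2 - 3*x + 34/3) v dx for all v ∈ V.

Multiply both sides by a test function v and integrate from 0 to 4:
  ∫_0^4 −u''(x) v(x) dx = ∫_0^4 f(x) v(x) dx.
Integrate the LHS by parts once:
  ∫_0^4 −u'' v dx = −[u'(x) v(x)]_0^4 + ∫_0^4 u'(x) v'(x) dx.
Thus ∫_0^4 u'(x) v'(x) dx = ∫_0^4 f(x) v(x) dx + [u'(x) v(x)]_0^4.
Choose V so that boundary terms are either known or forced to vanish.
u has homogeneous Neumann: u'(0) = u'(4) = 0. So [u' v]_0^4 = 0·v(4) − 0·v(0) = 0 for any v; take V = H^1(0, 4).
Weak formulation: find u (satisfying any essential BC) such that ∫_0^4 u'(x) v'(x) dx = ∫_0^4 f v dx for all v ∈ V (homogeneous Neumann, so boundary terms vanish).
Substituting f(x) = -x^2 - 3*x + 34/3, the right-hand side is ∫_0^4 (-x^2 - 3*x + 34/3) v dx.
Compatibility check (pure Neumann): taking v ≡ 1 ∈ V gives 0 = ∫_0^4 f dx + (0) − (0), i.e. ∫_0^4 f dx must equal u'(0) − u'(4) = 0. Indeed ∫_0^4 (-x^2 - 3*x + 34/3) dx = 0, so the data are compatible. The solution is then unique only up to an additive constant (fix it e.g. by requiring ∫_0^4 u dx = 0).


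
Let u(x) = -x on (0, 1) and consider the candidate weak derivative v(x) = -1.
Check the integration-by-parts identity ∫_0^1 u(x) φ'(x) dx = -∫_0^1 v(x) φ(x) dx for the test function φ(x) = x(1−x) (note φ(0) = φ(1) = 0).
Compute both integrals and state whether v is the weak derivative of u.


LHS = 1/6, RHS = 1/6. Yes, v = u' weakly.

u(x) = -x, classical derivative u'(x) = -1.
φ(x) = x(1−x), so φ'(x) = 1 - 2*x.
Note φ(0) = φ(1) = 0, so the boundary term u·φ vanishes.
LHS = ∫_0^1 u(x) φ'(x) dx = ∫_0^1 (2*x^2 - x) dx. Term by term:
  ∫_0^1 2*x^2 dx = 2/3;  ∫_0^1 -x dx = -1/2.
Sum: 2/3 − 1/2 = 1/6.
So LHS = 1/6.
∫_0^1 v(x) φ(x) dx = ∫_0^1 (x^2 - x) dx. Term by term:
  ∫_0^1 x^2 dx = 1/3;  ∫_0^1 -x dx = -1/2.
Sum: 1/3 − 1/2 = -1/6.
So RHS = -∫_0^1 v(x) φ(x) dx = 1/6.
LHS = RHS, so the identity holds for this test φ.
Moreover u is smooth here and v(x) = u'(x) = -1 pointwise, so the identity holds for every test function. Hence v is the weak derivative of u.


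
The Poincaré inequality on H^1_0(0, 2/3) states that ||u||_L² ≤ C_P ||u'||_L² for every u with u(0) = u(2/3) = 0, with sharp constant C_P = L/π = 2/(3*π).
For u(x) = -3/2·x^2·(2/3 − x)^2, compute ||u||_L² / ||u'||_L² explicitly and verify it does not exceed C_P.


||u||_L² / ||u'||_L² = sqrt(3)/9 < C_P = 2/(3*π).

u(x) = -3/2·x^2·(2/3 − x)^2, so u'(x) = 2*x*(-9*x^2 + 9*x - 2)/3.
u(x) = -3/2·x^2·(2/3 − x)^2 vanishes at x = 0 and x = 2/3, so u ∈ H^1_0(0, 2/3). Differentiate via the product rule and integrate the resulting polynomials term by term.
  ∫_0^2/3 u² dx = ∫_0^2/3 (9*x^8/4 - 6*x^7 + 6*x^6 - 8*x^5/3 + 4*x^4/9) dx. Term by term:
    ∫_0^2/3 9*x^8/4 dx = 128/19683;  ∫_0^2/3 -6*x^7 dx = -64/2187;  ∫_0^2/3 6*x^6 dx = 256/5103;
    ∫_0^2/3 -8*x^5/3 dx = -256/6561;  ∫_0^2/3 4*x^4/9 dx = 128/10935.
  Sum: 128/19683 − 64/2187 + 256/5103 − 256/6561 + 128/10935 = 64/688905.
  ∫_0^2/3 (u')² dx = ∫_0^2/3 (36*x^6 - 72*x^5 + 52*x^4 - 16*x^3 + 16*x^2/9) dx. Term by term:
    ∫_0^2/3 36*x^6 dx = 512/1701;  ∫_0^2/3 -72*x^5 dx = -256/243;  ∫_0^2/3 52*x^4 dx = 1664/1215;
    ∫_0^2/3 -16*x^3 dx = -64/81;  ∫_0^2/3 16*x^2/9 dx = 128/729.
  Sum: 512/1701 − 256/243 + 1664/1215 − 64/81 + 128/729 = 64/25515.
∫_0^2/3 u² dx = 64/688905, so ||u||_L² = 8*sqrt(105)/8505.
∫_0^2/3 (u')² dx = 64/25515, so ||u'||_L² = 8*sqrt(35)/945.
Ratio ||u||_L² / ||u'||_L² = sqrt(3)/9.
Sharp Poincaré constant on H^1_0(0, 2/3) is C_P = L/π = 2/(3*π), achieved by sin(3*π/2·x).
A polynomial bump cannot attain the sharp Poincaré constant (only the first sine eigenfunction does), so the ratio is strictly less than C_P, consistent with ||u||_L² ≤ C_P ||u'||_L².


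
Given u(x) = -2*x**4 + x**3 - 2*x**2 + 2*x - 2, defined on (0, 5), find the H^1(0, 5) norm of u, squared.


||u||_{H^1}^2 = 173581615/126

The H^1 norm (squared) on an interval (0, L) is
  ||u||_{H^1}^2 = ∫_0^L u(x)^2 dx + ∫_0^L u'(x)^2 dx.
Compute u'(x) = -8*x**3 + 3*x**2 - 4*x + 2.
Then u(x)^2 = 4*x**8 - 4*x**7 + 9*x**6 - 12*x**5 + 16*x**4 - 12*x**3 + 12*x**2 - 8*x + 4 and u'(x)^2 = 64*x**6 - 48*x**5 + 73*x**4 - 56*x**3 + 28*x**2 - 16*x + 4.
Integrate each monomial from 0 to 5 using ∫_0^5 c·x^n dx = c·5^(n+1)/(n+1):
  ∫_0^5 u(x)^2 dx = ∫_0^5 (4*x^8 - 4*x^7 + 9*x^6 - 12*x^5 + 16*x^4 - 12*x^3 + 12*x^2 - 8*x + 4) dx. Term by term:
    ∫_0^5 4*x^8 dx = 7812500/9;  ∫_0^5 -4*x^7 dx = -390625/2;  ∫_0^5 9*x^6 dx = 703125/7;
    ∫_0^5 -12*x^5 dx = -31250;  ∫_0^5 16*x^4 dx = 10000;  ∫_0^5 -12*x^3 dx = -1875;
    ∫_0^5 12*x^2 dx = 500;  ∫_0^5 -8*x dx = -100;  ∫_0^5 4 dx = 20.
  Sum: 7812500/9 − 390625/2 + 703125/7 − 31250 + 10000 − 1875 + 500 − 100 + 20 = 94561045/126.
  ∫_0^5 u'(x)^2 dx = ∫_0^5 (64*x^6 - 48*x^5 + 73*x^4 - 56*x^3 + 28*x^2 - 16*x + 4) dx. Term by term:
    ∫_0^5 64*x^6 dx = 5000000/7;  ∫_0^5 -48*x^5 dx = -125000;  ∫_0^5 73*x^4 dx = 45625;
    ∫_0^5 -56*x^3 dx = -8750;  ∫_0^5 28*x^2 dx = 3500/3;  ∫_0^5 -16*x dx = -200;
    ∫_0^5 4 dx = 20.
  Sum: 5000000/7 − 125000 + 45625 − 8750 + 3500/3 − 200 + 20 = 13170095/21.
Adding: ||u||_{H^1}^2 = 94561045/126 + 13170095/21 = 173581615/126.


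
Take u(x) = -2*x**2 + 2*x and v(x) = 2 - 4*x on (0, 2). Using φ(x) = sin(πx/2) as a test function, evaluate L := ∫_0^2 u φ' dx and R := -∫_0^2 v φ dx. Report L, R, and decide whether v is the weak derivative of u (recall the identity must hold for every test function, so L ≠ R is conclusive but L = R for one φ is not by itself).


LHS = 8/π, RHS = 8/π. Yes, v = u' weakly.

u(x) = -2*x**2 + 2*x, classical derivative u'(x) = 2 - 4*x.
φ(x) = sin(πx/2), so φ'(x) = π*cos(π*x/2)/2.
Note φ(0) = φ(2) = 0, so the boundary term u·φ vanishes.
LHS = ∫_0^2 u(x) φ'(x) dx = ∫_0^2 (-π*x^2*cos(π*x/2) + π*x*cos(π*x/2)) dx. Term by term:
  ∫_0^2 π*x*cos(π*x/2) dx = -8/π;  ∫_0^2 -π*x^2*cos(π*x/2) dx = 16/π.
Sum: -8/π + 16/π = 8/π.
So LHS = 8/π.
∫_0^2 v(x) φ(x) dx = ∫_0^2 (-4*x*sin(π*x/2) + 2*sin(π*x/2)) dx. Term by term:
  ∫_0^2 2*sin(π*x/2) dx = 8/π;  ∫_0^2 -4*x*sin(π*x/2) dx = -16/π.
Sum: 8/π − 16/π = -8/π.
So RHS = -∫_0^2 v(x) φ(x) dx = 8/π.
LHS = RHS, so the identity holds for this test φ.
Moreover u is smooth here and v(x) = u'(x) = 2 - 4*x pointwise, so the identity holds for every test function. Hence v is the weak derivative of u.


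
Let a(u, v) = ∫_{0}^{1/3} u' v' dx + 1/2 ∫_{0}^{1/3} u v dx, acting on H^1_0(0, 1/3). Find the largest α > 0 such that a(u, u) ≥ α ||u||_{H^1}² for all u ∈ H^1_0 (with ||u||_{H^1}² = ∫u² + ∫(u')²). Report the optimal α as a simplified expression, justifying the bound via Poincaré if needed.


α = (1 + 18*π^2)/(2*(1 + 9*π^2))

Coercivity of a(·,·) on H^1_0(0, 1/3) means a(u, u) ≥ α ||u||_{H^1}² for every u ∈ H^1_0.
The interval has length L = 1/3, and Poincaré/coercivity depend only on L. Here a(u, u) = ∫(u')² + (1/2)·∫u².
Here 0 < c = 1/2 < 1. The condition a(u,u) ≥ α||u||_{H^1}² reads (1−α)∫(u')² ≥ (α−c)∫u². Any admissible α is ≤ 1 (rapidly oscillating u have ∫u²/∫(u')² → 0), and α = 1 would force 0 ≥ (1−c)∫u², impossible since c < 1; so 1−α > 0. By the sharp Poincaré inequality on H^1_0 of an interval of length L, ∫(u')² ≥ (π/L)²∫u² with equality for the first sine mode sin(π(x−x₀)/L) (x₀ the left endpoint), so the inequality holds for all u iff (1−α)(π/L)² ≥ α − c, i.e. α ≤ ((π/L)² + c)/((π/L)² + 1) = (1 + c(L/π)²)/(1 + (L/π)²). With (π/L)² = 9*π^2 and c = 1/2, the largest admissible constant is α = ((π/L)² + c)/((π/L)² + 1).
Simplifying, α = (1 + 18*π^2)/(2*(1 + 9*π^2)).


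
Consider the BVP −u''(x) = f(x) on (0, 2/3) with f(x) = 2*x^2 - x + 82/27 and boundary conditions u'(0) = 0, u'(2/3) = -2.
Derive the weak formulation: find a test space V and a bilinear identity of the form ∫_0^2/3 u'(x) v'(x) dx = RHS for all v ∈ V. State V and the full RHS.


V = H^1(0, 2/3) (v unrestricted at boundary; u is determined up to an additive constant); weak form: ∫_0^2/3 u'v' dx = ∫_0^2/3 (2*x^2 - x + 82/27) v dx − 2·v(2/3) for all v ∈ V.

Multiply both sides by a test function v and integrate from 0 to 2/3:
  ∫_0^2/3 −u''(x) v(x) dx = ∫_0^2/3 f(x) v(x) dx.
Integrate the LHS by parts once:
  ∫_0^2/3 −u'' v dx = −[u'(x) v(x)]_0^2/3 + ∫_0^2/3 u'(x) v'(x) dx.
Thus ∫_0^2/3 u'(x) v'(x) dx = ∫_0^2/3 f(x) v(x) dx + [u'(x) v(x)]_0^2/3.
Choose V so that boundary terms are either known or forced to vanish.
u has inhomogeneous Neumann u'(0) = 0, u'(2/3) = -2. [u' v]_0^2/3 = (-2)·v(2/3) − (0)·v(0) = − 2·v(2/3). Take V = H^1(0, 2/3); boundary term becomes part of RHS.
Weak formulation: find u (satisfying any essential BC) such that ∫_0^2/3 u'(x) v'(x) dx = ∫_0^2/3 f v dx − 2·v(2/3) for all v ∈ V (Neumann data are natural BCs: they enter the RHS as boundary terms).
Substituting f(x) = 2*x^2 - x + 82/27, the right-hand side is ∫_0^2/3 (2*x^2 - x + 82/27) v dx − 2·v(2/3).
Compatibility check (pure Neumann): taking v ≡ 1 ∈ V gives 0 = ∫_0^2/3 f dx + (-2) − (0), i.e. ∫_0^2/3 f dx must equal u'(0) − u'(2/3) = 2. Indeed ∫_0^2/3 (2*x^2 - x + 82/27) dx = 2, so the data are compatible. The solution is then unique only up to an additive constant (fix it e.g. by requiring ∫_0^2/3 u dx = 0).


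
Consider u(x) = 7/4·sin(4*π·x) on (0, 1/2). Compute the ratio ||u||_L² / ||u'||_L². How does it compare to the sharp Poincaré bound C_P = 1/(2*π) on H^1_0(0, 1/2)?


||u||_L² / ||u'||_L² = 1/(4*π) < C_P = 1/(2*π).

u(x) = 7/4·sin(4*π·x), so u'(x) = 7*π*cos(4*π*x).
Writing u(x) = A·sin(kπx/L) with A = 7/4 and k = 2, use ∫_0^L sin²(kπx/L) dx = L/2 and ∫_0^L cos²(kπx/L) dx = L/2.
u² = 49/16·sin²(4*π·x) and (u')² = 49*π^2·cos²(4*π·x), and each of sin², cos² integrates to L/2 = 1/4 over (0, 1/2).
∫_0^1/2 u² dx = 49/64, so ||u||_L² = 7/8.
∫_0^1/2 (u')² dx = 49*π^2/4, so ||u'||_L² = 7*π/2.
Ratio ||u||_L² / ||u'||_L² = 1/(4*π).
Sharp Poincaré constant on H^1_0(0, 1/2) is C_P = L/π = 1/(2*π), achieved by sin(2*π·x).
This is the k = 2 harmonic; the ratio L/(kπ) is strictly less than C_P = L/π, consistent with the sharp inequality ||u||_L² ≤ C_P ||u'||_L².


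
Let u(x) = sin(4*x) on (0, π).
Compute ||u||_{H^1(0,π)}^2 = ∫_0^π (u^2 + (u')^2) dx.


||u||_{H^1(0,π)}^2 = 17*π/2

u'(x) = 4*cos(4*x).
Expand u² and (u')² and integrate term by term on (0, π), using: for integers n ≥ 1, ∫_0^π sin²(nx) dx = ∫_0^π cos²(nx) dx = π/2; for n ≠ n', ∫_0^π sin(nx)sin(n'x) dx = ∫_0^π cos(nx)cos(n'x) dx = 0; and by product-to-sum, ∫_0^π sin(nx)cos(n'x) dx = ½∫_0^π [sin((n+n')x) + sin((n−n')x)] dx, which is 0 when n+n' is even and 2n/(n²−n'²) when n+n' is odd (it need not vanish on (0, π)).
  u² squared terms: (1)²·∫sin(4x)² dx = 1·π/2 = π/2.
  So ∫_0^π u² dx = π/2.
  (u')² squared terms: (4)²·∫cos(4x)² dx = 16·π/2 = 8*π.
  So ∫_0^π (u')² dx = 8*π.
||u||_{H^1}^2 = (π/2) + (8*π) = 17*π/2.


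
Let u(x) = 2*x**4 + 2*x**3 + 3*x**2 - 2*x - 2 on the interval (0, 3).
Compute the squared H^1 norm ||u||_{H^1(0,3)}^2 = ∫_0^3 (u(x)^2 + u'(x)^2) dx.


||u||_{H^1}^2 = 412449/7

The H^1 norm (squared) on an interval (0, L) is
  ||u||_{H^1}^2 = ∫_0^L u(x)^2 dx + ∫_0^L u'(x)^2 dx.
Compute u'(x) = 8*x**3 + 6*x**2 + 6*x - 2.
Then u(x)^2 = 4*x**8 + 8*x**7 + 16*x**6 + 4*x**5 - 7*x**4 - 20*x**3 - 8*x**2 + 8*x + 4 and u'(x)^2 = 64*x**6 + 96*x**5 + 132*x**4 + 40*x**3 + 12*x**2 - 24*x + 4.
Integrate each monomial from 0 to 3 using ∫_0^3 c·x^n dx = c·3^(n+1)/(n+1):
  ∫_0^3 u(x)^2 dx = ∫_0^3 (4*x^8 + 8*x^7 + 16*x^6 + 4*x^5 - 7*x^4 - 20*x^3 - 8*x^2 + 8*x + 4) dx. Term by term:
    ∫_0^3 4*x^8 dx = 8748;  ∫_0^3 8*x^7 dx = 6561;  ∫_0^3 16*x^6 dx = 34992/7;
    ∫_0^3 4*x^5 dx = 486;  ∫_0^3 -7*x^4 dx = -1701/5;  ∫_0^3 -20*x^3 dx = -405;
    ∫_0^3 -8*x^2 dx = -72;  ∫_0^3 8*x dx = 36;  ∫_0^3 4 dx = 12.
  Sum: 8748 + 6561 + 34992/7 + 486 − 1701/5 − 405 − 72 + 36 + 12 = 700863/35.
  ∫_0^3 u'(x)^2 dx = ∫_0^3 (64*x^6 + 96*x^5 + 132*x^4 + 40*x^3 + 12*x^2 - 24*x + 4) dx. Term by term:
    ∫_0^3 64*x^6 dx = 139968/7;  ∫_0^3 96*x^5 dx = 11664;  ∫_0^3 132*x^4 dx = 32076/5;
    ∫_0^3 40*x^3 dx = 810;  ∫_0^3 12*x^2 dx = 108;  ∫_0^3 -24*x dx = -108;
    ∫_0^3 4 dx = 12.
  Sum: 139968/7 + 11664 + 32076/5 + 810 + 108 − 108 + 12 = 1361382/35.
Adding: ||u||_{H^1}^2 = 700863/35 + 1361382/35 = 412449/7.


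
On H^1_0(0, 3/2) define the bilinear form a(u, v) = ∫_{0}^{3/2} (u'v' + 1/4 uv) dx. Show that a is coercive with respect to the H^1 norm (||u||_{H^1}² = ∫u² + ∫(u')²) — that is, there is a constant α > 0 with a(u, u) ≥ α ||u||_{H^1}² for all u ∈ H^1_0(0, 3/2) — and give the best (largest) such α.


α = (9 + 16*π^2)/(4*(9 + 4*π^2))

Coercivity of a(·,·) on H^1_0(0, 3/2) means a(u, u) ≥ α ||u||_{H^1}² for every u ∈ H^1_0.
The interval has length L = 3/2, and Poincaré/coercivity depend only on L. Here a(u, u) = ∫(u')² + (1/4)·∫u².
Here 0 < c = 1/4 < 1. The condition a(u,u) ≥ α||u||_{H^1}² reads (1−α)∫(u')² ≥ (α−c)∫u². Any admissible α is ≤ 1 (rapidly oscillating u have ∫u²/∫(u')² → 0), and α = 1 would force 0 ≥ (1−c)∫u², impossible since c < 1; so 1−α > 0. By the sharp Poincaré inequality on H^1_0 of an interval of length L, ∫(u')² ≥ (π/L)²∫u² with equality for the first sine mode sin(π(x−x₀)/L) (x₀ the left endpoint), so the inequality holds for all u iff (1−α)(π/L)² ≥ α − c, i.e. α ≤ ((π/L)² + c)/((π/L)² + 1) = (1 + c(L/π)²)/(1 + (L/π)²). With (π/L)² = 4*π^2/9 and c = 1/4, the largest admissible constant is α = ((π/L)² + c)/((π/L)² + 1).
Simplifying, α = (9 + 16*π^2)/(4*(9 + 4*π^2)).


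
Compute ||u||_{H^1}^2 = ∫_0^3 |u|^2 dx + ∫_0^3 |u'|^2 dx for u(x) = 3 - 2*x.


||u||_{H^1}^2 = 21

The H^1 norm (squared) on an interval (0, L) is
  ||u||_{H^1}^2 = ∫_0^L u(x)^2 dx + ∫_0^L u'(x)^2 dx.
Compute u'(x) = -2.
Then u(x)^2 = 4*x**2 - 12*x + 9 and u'(x)^2 = 4.
Integrate each monomial from 0 to 3 using ∫_0^3 c·x^n dx = c·3^(n+1)/(n+1):
  ∫_0^3 u(x)^2 dx = ∫_0^3 (4*x^2 - 12*x + 9) dx. Term by term:
    ∫_0^3 4*x^2 dx = 36;  ∫_0^3 -12*x dx = -54;  ∫_0^3 9 dx = 27.
  Sum: 36 − 54 + 27 = 9.
  ∫_0^3 u'(x)^2 dx = ∫_0^3 (4) dx. Term by term:
    ∫_0^3 4 dx = 12.
Adding: ||u||_{H^1}^2 = 9 + 12 = 21.


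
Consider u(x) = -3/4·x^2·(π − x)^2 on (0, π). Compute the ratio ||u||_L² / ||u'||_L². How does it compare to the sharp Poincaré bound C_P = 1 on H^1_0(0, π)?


||u||_L² / ||u'||_L² = sqrt(3)*π/6 < C_P = 1.

u(x) = -3/4·x^2·(π − x)^2, so u'(x) = 3*x*(x*(π - x) - (x - π)^2)/2.
u(x) = -3/4·x^2·(π − x)^2 vanishes at x = 0 and x = π, so u ∈ H^1_0(0, π). Differentiate via the product rule and integrate the resulting polynomials term by term.
  ∫_0^π u² dx = ∫_0^π (9*x^8/16 - 9*π*x^7/4 + 27*π^2*x^6/8 - 9*π^3*x^5/4 + 9*π^4*x^4/16) dx. Term by term:
    ∫_0^π 9*x^8/16 dx = π^9/16;  ∫_0^π -9*π*x^7/4 dx = -9*π^9/32;  ∫_0^π 27*π^2*x^6/8 dx = 27*π^9/56;
    ∫_0^π -9*π^3*x^5/4 dx = -3*π^9/8;  ∫_0^π 9*π^4*x^4/16 dx = 9*π^9/80.
  Sum: π^9/16 − 9*π^9/32 + 27*π^9/56 − 3*π^9/8 + 9*π^9/80 = π^9/1120.
  ∫_0^π (u')² dx = ∫_0^π (9*x^6 - 27*π*x^5 + 117*π^2*x^4/4 - 27*π^3*x^3/2 + 9*π^4*x^2/4) dx. Term by term:
    ∫_0^π 9*x^6 dx = 9*π^7/7;  ∫_0^π -27*π*x^5 dx = -9*π^7/2;  ∫_0^π 117*π^2*x^4/4 dx = 117*π^7/20;
    ∫_0^π -27*π^3*x^3/2 dx = -27*π^7/8;  ∫_0^π 9*π^4*x^2/4 dx = 3*π^7/4.
  Sum: 9*π^7/7 − 9*π^7/2 + 117*π^7/20 − 27*π^7/8 + 3*π^7/4 = 3*π^7/280.
∫_0^π u² dx = π^9/1120, so ||u||_L² = sqrt(70)*π^(9/2)/280.
∫_0^π (u')² dx = 3*π^7/280, so ||u'||_L² = sqrt(210)*π^(7/2)/140.
Ratio ||u||_L² / ||u'||_L² = sqrt(3)*π/6.
Sharp Poincaré constant on H^1_0(0, π) is C_P = L/π = 1, achieved by sin(x).
A polynomial bump cannot attain the sharp Poincaré constant (only the first sine eigenfunction does), so the ratio is strictly less than C_P, consistent with ||u||_L² ≤ C_P ||u'||_L².


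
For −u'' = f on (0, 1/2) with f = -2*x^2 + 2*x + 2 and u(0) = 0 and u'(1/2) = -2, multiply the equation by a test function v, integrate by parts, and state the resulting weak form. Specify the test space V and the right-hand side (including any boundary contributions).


V = {v ∈ H^1(0, 1/2) : v(0) = 0} (test functions vanish at x = 0 where u is specified); weak form: ∫_0^1/2 u'v' dx = ∫_0^1/2 (-2*x^2 + 2*x + 2) v dx − 2·v(1/2) for all v ∈ V.

Multiply both sides by a test function v and integrate from 0 to 1/2:
  ∫_0^1/2 −u''(x) v(x) dx = ∫_0^1/2 f(x) v(x) dx.
Integrate the LHS by parts once:
  ∫_0^1/2 −u'' v dx = −[u'(x) v(x)]_0^1/2 + ∫_0^1/2 u'(x) v'(x) dx.
Thus ∫_0^1/2 u'(x) v'(x) dx = ∫_0^1/2 f(x) v(x) dx + [u'(x) v(x)]_0^1/2.
Choose V so that boundary terms are either known or forced to vanish.
Mixed BC: u(0) = 0 (Dirichlet) and u'(1/2) = -2 (Neumann). Define V = {v ∈ H^1(0, 1/2) : v(0) = 0}. Then [u' v]_0^1/2 = u'(1/2)·v(1/2) − u'(0)·0 = − 2·v(1/2).
Weak formulation: find u (satisfying any essential BC) such that ∫_0^1/2 u'(x) v'(x) dx = ∫_0^1/2 f v dx − 2·v(1/2) for all v ∈ V (Dirichlet at 0 absorbed into V; Neumann datum at x = 1/2 contributes the boundary term).
Substituting f(x) = -2*x^2 + 2*x + 2, the right-hand side is ∫_0^1/2 (-2*x^2 + 2*x + 2) v dx − 2·v(1/2).


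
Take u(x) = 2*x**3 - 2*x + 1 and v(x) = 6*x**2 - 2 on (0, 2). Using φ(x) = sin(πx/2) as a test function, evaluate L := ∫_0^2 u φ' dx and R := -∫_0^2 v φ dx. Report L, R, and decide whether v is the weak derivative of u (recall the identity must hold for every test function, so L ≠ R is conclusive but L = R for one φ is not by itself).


LHS = -40/π + 192/π^3, RHS = -40/π + 192/π^3. Yes, v = u' weakly.

u(x) = 2*x**3 - 2*x + 1, classical derivative u'(x) = 6*x**2 - 2.
φ(x) = sin(πx/2), so φ'(x) = π*cos(π*x/2)/2.
Note φ(0) = φ(2) = 0, so the boundary term u·φ vanishes.
LHS = ∫_0^2 u(x) φ'(x) dx = ∫_0^2 (π*x^3*cos(π*x/2) - π*x*cos(π*x/2) + π*cos(π*x/2)/2) dx. Term by term:
  ∫_0^2 π*cos(π*x/2)/2 dx = 0;  ∫_0^2 π*x^3*cos(π*x/2) dx = -48/π + 192/π^3;  ∫_0^2 -π*x*cos(π*x/2) dx = 8/π.
Sum: 0 + -48/π + 192/π^3 + 8/π = -40/π + 192/π^3.
So LHS = -40/π + 192/π^3.
∫_0^2 v(x) φ(x) dx = ∫_0^2 (6*x^2*sin(π*x/2) - 2*sin(π*x/2)) dx. Term by term:
  ∫_0^2 -2*sin(π*x/2) dx = -8/π;  ∫_0^2 6*x^2*sin(π*x/2) dx = -192/π^3 + 48/π.
Sum: -8/π + -192/π^3 + 48/π = -192/π^3 + 40/π.
So RHS = -∫_0^2 v(x) φ(x) dx = -40/π + 192/π^3.
LHS = RHS, so the identity holds for this test φ.
Moreover u is smooth here and v(x) = u'(x) = 6*x**2 - 2 pointwise, so the identity holds for every test function. Hence v is the weak derivative of u.


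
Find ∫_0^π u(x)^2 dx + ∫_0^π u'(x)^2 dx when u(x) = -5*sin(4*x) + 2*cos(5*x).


||u||_{H^1(0,π)}^2 = 4160/9 + 529*π/2

u'(x) = -10*sin(5*x) - 20*cos(4*x).
Expand u² and (u')² and integrate term by term on (0, π), using: for integers n ≥ 1, ∫_0^π sin²(nx) dx = ∫_0^π cos²(nx) dx = π/2; for n ≠ n', ∫_0^π sin(nx)sin(n'x) dx = ∫_0^π cos(nx)cos(n'x) dx = 0; and by product-to-sum, ∫_0^π sin(nx)cos(n'x) dx = ½∫_0^π [sin((n+n')x) + sin((n−n')x)] dx, which is 0 when n+n' is even and 2n/(n²−n'²) when n+n' is odd (it need not vanish on (0, π)).
  u² squared terms: (-5)²·∫sin(4x)² dx = 25·π/2 = 25*π/2;  (2)²·∫cos(5x)² dx = 4·π/2 = 2*π.
  u² cross terms: 2·(-5)·(2)·∫sin(4x)·cos(5x) dx = -20·(-8/9) = 160/9.
  So ∫_0^π u² dx = 25*π/2 + 2*π + 160/9 = 160/9 + 29*π/2.
  (u')² squared terms: (-20)²·∫cos(4x)² dx = 400·π/2 = 200*π;  (-10)²·∫sin(5x)² dx = 100·π/2 = 50*π.
  (u')² cross terms: 2·(-20)·(-10)·∫cos(4x)·sin(5x) dx = 400·(10/9) = 4000/9.
  So ∫_0^π (u')² dx = 200*π + 50*π + 4000/9 = 4000/9 + 250*π.
||u||_{H^1}^2 = (160/9 + 29*π/2) + (4000/9 + 250*π) = 4160/9 + 529*π/2.


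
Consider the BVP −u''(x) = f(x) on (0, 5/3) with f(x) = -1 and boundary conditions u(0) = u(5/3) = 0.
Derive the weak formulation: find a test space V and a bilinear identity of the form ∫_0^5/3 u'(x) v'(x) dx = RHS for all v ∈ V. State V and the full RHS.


V = H^1_0(0, 5/3) (so v(0) = v(5/3) = 0); weak form: ∫_0^5/3 u'v' dx = ∫_0^5/3 (-1) v dx for all v ∈ V.

Multiply both sides by a test function v and integrate from 0 to 5/3:
  ∫_0^5/3 −u''(x) v(x) dx = ∫_0^5/3 f(x) v(x) dx.
Integrate the LHS by parts once:
  ∫_0^5/3 −u'' v dx = −[u'(x) v(x)]_0^5/3 + ∫_0^5/3 u'(x) v'(x) dx.
Thus ∫_0^5/3 u'(x) v'(x) dx = ∫_0^5/3 f(x) v(x) dx + [u'(x) v(x)]_0^5/3.
Choose V so that boundary terms are either known or forced to vanish.
u is Dirichlet: u(0) = u(5/3) = 0. Let V = H^1_0(0, 5/3); then v(0) = v(5/3) = 0, and [u' v]_0^5/3 = 0.
Weak formulation: find u (satisfying any essential BC) such that ∫_0^5/3 u'(x) v'(x) dx = ∫_0^5/3 f v dx for all v ∈ V.
Substituting f(x) = -1, the right-hand side is ∫_0^5/3 (-1) v dx.


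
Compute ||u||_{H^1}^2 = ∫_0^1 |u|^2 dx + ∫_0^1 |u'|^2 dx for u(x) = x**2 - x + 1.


||u||_{H^1}^2 = 31/30

The H^1 norm (squared) on an interval (0, L) is
  ||u||_{H^1}^2 = ∫_0^L u(x)^2 dx + ∫_0^L u'(x)^2 dx.
Compute u'(x) = 2*x - 1.
Then u(x)^2 = x**4 - 2*x**3 + 3*x**2 - 2*x + 1 and u'(x)^2 = 4*x**2 - 4*x + 1.
Integrate each monomial from 0 to 1 using ∫_0^1 c·x^n dx = c·1^(n+1)/(n+1):
  ∫_0^1 u(x)^2 dx = ∫_0^1 (x^4 - 2*x^3 + 3*x^2 - 2*x + 1) dx. Term by term:
    ∫_0^1 x^4 dx = 1/5;  ∫_0^1 -2*x^3 dx = -1/2;  ∫_0^1 3*x^2 dx = 1;
    ∫_0^1 -2*x dx = -1;  ∫_0^1 1 dx = 1.
  Sum: 1/5 − 1/2 + 1 − 1 + 1 = 7/10.
  ∫_0^1 u'(x)^2 dx = ∫_0^1 (4*x^2 - 4*x + 1) dx. Term by term:
    ∫_0^1 4*x^2 dx = 4/3;  ∫_0^1 -4*x dx = -2;  ∫_0^1 1 dx = 1.
  Sum: 4/3 − 2 + 1 = 1/3.
Adding: ||u||_{H^1}^2 = 7/10 + 1/3 = 31/30.


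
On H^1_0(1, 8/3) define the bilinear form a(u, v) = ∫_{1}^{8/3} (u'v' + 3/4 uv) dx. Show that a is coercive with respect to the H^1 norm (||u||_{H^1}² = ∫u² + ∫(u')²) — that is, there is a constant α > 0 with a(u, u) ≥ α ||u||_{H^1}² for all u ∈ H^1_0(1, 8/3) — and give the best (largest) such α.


α = 3*(25 + 12*π^2)/(4*(25 + 9*π^2))

Coercivity of a(·,·) on H^1_0(1, 8/3) means a(u, u) ≥ α ||u||_{H^1}² for every u ∈ H^1_0.
The interval has length L = 5/3, and Poincaré/coercivity depend only on L. Here a(u, u) = ∫(u')² + (3/4)·∫u².
Here 0 < c = 3/4 < 1. The condition a(u,u) ≥ α||u||_{H^1}² reads (1−α)∫(u')² ≥ (α−c)∫u². Any admissible α is ≤ 1 (rapidly oscillating u have ∫u²/∫(u')² → 0), and α = 1 would force 0 ≥ (1−c)∫u², impossible since c < 1; so 1−α > 0. By the sharp Poincaré inequality on H^1_0 of an interval of length L, ∫(u')² ≥ (π/L)²∫u² with equality for the first sine mode sin(π(x−x₀)/L) (x₀ the left endpoint), so the inequality holds for all u iff (1−α)(π/L)² ≥ α − c, i.e. α ≤ ((π/L)² + c)/((π/L)² + 1) = (1 + c(L/π)²)/(1 + (L/π)²). With (π/L)² = 9*π^2/25 and c = 3/4, the largest admissible constant is α = ((π/L)² + c)/((π/L)² + 1).
Simplifying, α = 3*(25 + 12*π^2)/(4*(25 + 9*π^2)).


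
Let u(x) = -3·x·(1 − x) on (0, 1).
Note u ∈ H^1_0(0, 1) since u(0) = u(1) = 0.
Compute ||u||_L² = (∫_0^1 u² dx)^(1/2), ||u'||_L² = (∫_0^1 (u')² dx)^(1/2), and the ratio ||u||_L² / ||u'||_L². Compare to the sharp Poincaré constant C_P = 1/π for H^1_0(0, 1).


||u||_L² / ||u'||_L² = sqrt(10)/10 < C_P = 1/π.

u(x) = -3·x·(1 − x), so u'(x) = 6*x - 3.
u(x) = -3·x·(1 − x) vanishes at x = 0 and x = 1, so u ∈ H^1_0(0, 1). Differentiate via the product rule and integrate the resulting polynomials term by term.
  ∫_0^1 u² dx = ∫_0^1 (9*x^4 - 18*x^3 + 9*x^2) dx. Term by term:
    ∫_0^1 9*x^4 dx = 9/5;  ∫_0^1 -18*x^3 dx = -9/2;  ∫_0^1 9*x^2 dx = 3.
  Sum: 9/5 − 9/2 + 3 = 3/10.
  ∫_0^1 (u')² dx = ∫_0^1 (36*x^2 - 36*x + 9) dx. Term by term:
    ∫_0^1 36*x^2 dx = 12;  ∫_0^1 -36*x dx = -18;  ∫_0^1 9 dx = 9.
  Sum: 12 − 18 + 9 = 3.
∫_0^1 u² dx = 3/10, so ||u||_L² = sqrt(30)/10.
∫_0^1 (u')² dx = 3, so ||u'||_L² = sqrt(3).
Ratio ||u||_L² / ||u'||_L² = sqrt(10)/10.
Sharp Poincaré constant on H^1_0(0, 1) is C_P = L/π = 1/π, achieved by sin(π·x).
A polynomial bump cannot attain the sharp Poincaré constant (only the first sine eigenfunction does), so the ratio is strictly less than C_P, consistent with ||u||_L² ≤ C_P ||u'||_L².


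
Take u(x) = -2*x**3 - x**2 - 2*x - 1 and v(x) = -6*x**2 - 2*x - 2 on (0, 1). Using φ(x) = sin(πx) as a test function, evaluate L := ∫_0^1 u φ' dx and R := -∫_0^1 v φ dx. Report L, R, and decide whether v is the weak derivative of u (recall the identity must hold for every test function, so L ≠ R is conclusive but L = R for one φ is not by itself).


LHS = -24/π^3 + 12/π, RHS = -24/π^3 + 12/π. Yes, v = u' weakly.

u(x) = -2*x**3 - x**2 - 2*x - 1, classical derivative u'(x) = -6*x**2 - 2*x - 2.
φ(x) = sin(πx), so φ'(x) = π*cos(π*x).
Note φ(0) = φ(1) = 0, so the boundary term u·φ vanishes.
LHS = ∫_0^1 u(x) φ'(x) dx = ∫_0^1 (-2*π*x^3*cos(π*x) - π*x^2*cos(π*x) - 2*π*x*cos(π*x) - π*cos(π*x)) dx. Term by term:
  ∫_0^1 -π*cos(π*x) dx = 0;  ∫_0^1 -π*x^2*cos(π*x) dx = 2/π;  ∫_0^1 -2*π*x*cos(π*x) dx = 4/π;
  ∫_0^1 -2*π*x^3*cos(π*x) dx = -24/π^3 + 6/π.
Sum: 0 + 2/π + 4/π + -24/π^3 + 6/π = -24/π^3 + 12/π.
So LHS = -24/π^3 + 12/π.
∫_0^1 v(x) φ(x) dx = ∫_0^1 (-6*x^2*sin(π*x) - 2*x*sin(π*x) - 2*sin(π*x)) dx. Term by term:
  ∫_0^1 -2*sin(π*x) dx = -4/π;  ∫_0^1 -6*x^2*sin(π*x) dx = -6/π + 24/π^3;  ∫_0^1 -2*x*sin(π*x) dx = -2/π.
Sum: -4/π + -6/π + 24/π^3 − 2/π = -12/π + 24/π^3.
So RHS = -∫_0^1 v(x) φ(x) dx = -24/π^3 + 12/π.
LHS = RHS, so the identity holds for this test φ.
Moreover u is smooth here and v(x) = u'(x) = -6*x**2 - 2*x - 2 pointwise, so the identity holds for every test function. Hence v is the weak derivative of u.


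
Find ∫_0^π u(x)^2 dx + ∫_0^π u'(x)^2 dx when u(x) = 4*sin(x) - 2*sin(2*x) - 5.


||u||_{H^1(0,π)}^2 = -80 + 51*π

u'(x) = 4*cos(x) - 4*cos(2*x).
Expand u² and (u')² and integrate term by term on (0, π), using: for integers n ≥ 1, ∫_0^π sin²(nx) dx = ∫_0^π cos²(nx) dx = π/2; for n ≠ n', ∫_0^π sin(nx)sin(n'x) dx = ∫_0^π cos(nx)cos(n'x) dx = 0; and by product-to-sum, ∫_0^π sin(nx)cos(n'x) dx = ½∫_0^π [sin((n+n')x) + sin((n−n')x)] dx, which is 0 when n+n' is even and 2n/(n²−n'²) when n+n' is odd (it need not vanish on (0, π)). For the constant mode: ∫_0^π 1 dx = π, ∫_0^π cos(nx) dx = 0, ∫_0^π sin(nx) dx = (1−(−1)^n)/n.
  u² squared terms: (-5)²·∫1 dx = 25·π = 25*π;  (-2)²·∫sin(2x)² dx = 4·π/2 = 2*π;  (4)²·∫sin(x)² dx = 16·π/2 = 8*π.
  u² cross terms: 2·(-5)·(-2)·∫1·sin(2x) dx = 20·(0) = 0;  2·(-5)·(4)·∫1·sin(x) dx = -40·(2) = -80;  2·(-2)·(4)·∫sin(2x)·sin(x) dx = -16·(0) = 0.
  So ∫_0^π u² dx = 25*π + 2*π + 8*π + 0 − 80 + 0 = -80 + 35*π.
  (u')² squared terms: (-4)²·∫cos(2x)² dx = 16·π/2 = 8*π;  (4)²·∫cos(x)² dx = 16·π/2 = 8*π.
  (u')² cross terms: 2·(-4)·(4)·∫cos(2x)·cos(x) dx = -32·(0) = 0.
  So ∫_0^π (u')² dx = 8*π + 8*π + 0 = 16*π.
||u||_{H^1}^2 = (-80 + 35*π) + (16*π) = -80 + 51*π.


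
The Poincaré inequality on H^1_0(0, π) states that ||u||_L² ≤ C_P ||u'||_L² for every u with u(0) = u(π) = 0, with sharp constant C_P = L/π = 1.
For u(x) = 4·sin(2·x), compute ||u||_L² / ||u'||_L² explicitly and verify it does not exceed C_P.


||u||_L² / ||u'||_L² = 1/2 < C_P = 1.

u(x) = 4·sin(2·x), so u'(x) = 8*cos(2*x).
Writing u(x) = A·sin(kπx/L) with A = 4 and k = 2, use ∫_0^L sin²(kπx/L) dx = L/2 and ∫_0^L cos²(kπx/L) dx = L/2.
u² = 16·sin²(2·x) and (u')² = 64·cos²(2·x), and each of sin², cos² integrates to L/2 = π/2 over (0, π).
∫_0^π u² dx = 8*π, so ||u||_L² = 2*sqrt(2)*sqrt(π).
∫_0^π (u')² dx = 32*π, so ||u'||_L² = 4*sqrt(2)*sqrt(π).
Ratio ||u||_L² / ||u'||_L² = 1/2.
Sharp Poincaré constant on H^1_0(0, π) is C_P = L/π = 1, achieved by sin(x).
This is the k = 2 harmonic; the ratio L/(kπ) is strictly less than C_P = L/π, consistent with the sharp inequality ||u||_L² ≤ C_P ||u'||_L².


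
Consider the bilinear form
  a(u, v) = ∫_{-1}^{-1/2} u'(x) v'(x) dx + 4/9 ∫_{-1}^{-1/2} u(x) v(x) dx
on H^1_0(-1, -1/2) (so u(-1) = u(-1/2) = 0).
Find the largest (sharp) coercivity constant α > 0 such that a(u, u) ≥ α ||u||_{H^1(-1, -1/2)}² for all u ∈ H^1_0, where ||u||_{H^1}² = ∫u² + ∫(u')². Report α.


α = 4*(1 + 9*π^2)/(9*(1 + 4*π^2))

Coercivity of a(·,·) on H^1_0(-1, -1/2) means a(u, u) ≥ α ||u||_{H^1}² for every u ∈ H^1_0.
The interval has length L = 1/2, and Poincaré/coercivity depend only on L. Here a(u, u) = ∫(u')² + (4/9)·∫u².
Here 0 < c = 4/9 < 1. The condition a(u,u) ≥ α||u||_{H^1}² reads (1−α)∫(u')² ≥ (α−c)∫u². Any admissible α is ≤ 1 (rapidly oscillating u have ∫u²/∫(u')² → 0), and α = 1 would force 0 ≥ (1−c)∫u², impossible since c < 1; so 1−α > 0. By the sharp Poincaré inequality on H^1_0 of an interval of length L, ∫(u')² ≥ (π/L)²∫u² with equality for the first sine mode sin(π(x−x₀)/L) (x₀ the left endpoint), so the inequality holds for all u iff (1−α)(π/L)² ≥ α − c, i.e. α ≤ ((π/L)² + c)/((π/L)² + 1) = (1 + c(L/π)²)/(1 + (L/π)²). With (π/L)² = 4*π^2 and c = 4/9, the largest admissible constant is α = ((π/L)² + c)/((π/L)² + 1).
Simplifying, α = 4*(1 + 9*π^2)/(9*(1 + 4*π^2)).


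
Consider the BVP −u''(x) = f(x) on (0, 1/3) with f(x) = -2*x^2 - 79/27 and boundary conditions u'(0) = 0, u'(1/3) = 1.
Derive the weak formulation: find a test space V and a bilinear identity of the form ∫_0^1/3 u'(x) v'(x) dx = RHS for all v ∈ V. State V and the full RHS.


V = H^1(0, 1/3) (v unrestricted at boundary; u is determined up to an additive constant); weak form: ∫_0^1/3 u'v' dx = ∫_0^1/3 (-2*x^2 - 79/27) v dx + v(1/3) for all v ∈ V.

Multiply both sides by a test function v and integrate from 0 to 1/3:
  ∫_0^1/3 −u''(x) v(x) dx = ∫_0^1/3 f(x) v(x) dx.
Integrate the LHS by parts once:
  ∫_0^1/3 −u'' v dx = −[u'(x) v(x)]_0^1/3 + ∫_0^1/3 u'(x) v'(x) dx.
Thus ∫_0^1/3 u'(x) v'(x) dx = ∫_0^1/3 f(x) v(x) dx + [u'(x) v(x)]_0^1/3.
Choose V so that boundary terms are either known or forced to vanish.
u has inhomogeneous Neumann u'(0) = 0, u'(1/3) = 1. [u' v]_0^1/3 = (1)·v(1/3) − (0)·v(0) = v(1/3). Take V = H^1(0, 1/3); boundary term becomes part of RHS.
Weak formulation: find u (satisfying any essential BC) such that ∫_0^1/3 u'(x) v'(x) dx = ∫_0^1/3 f v dx + v(1/3) for all v ∈ V (Neumann data are natural BCs: they enter the RHS as boundary terms).
Substituting f(x) = -2*x^2 - 79/27, the right-hand side is ∫_0^1/3 (-2*x^2 - 79/27) v dx + v(1/3).
Compatibility check (pure Neumann): taking v ≡ 1 ∈ V gives 0 = ∫_0^1/3 f dx + (1) − (0), i.e. ∫_0^1/3 f dx must equal u'(0) − u'(1/3) = -1. Indeed ∫_0^1/3 (-2*x^2 - 79/27) dx = -1, so the data are compatible. The solution is then unique only up to an additive constant (fix it e.g. by requiring ∫_0^1/3 u dx = 0).


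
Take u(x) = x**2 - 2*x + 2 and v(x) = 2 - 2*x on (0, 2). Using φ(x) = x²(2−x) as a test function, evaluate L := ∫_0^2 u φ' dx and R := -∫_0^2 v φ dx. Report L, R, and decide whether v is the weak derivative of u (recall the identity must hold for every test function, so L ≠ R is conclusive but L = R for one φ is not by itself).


LHS = -8/15, RHS = 8/15. No, v is not the weak derivative of u.

u(x) = x**2 - 2*x + 2, classical derivative u'(x) = 2*x - 2.
φ(x) = x²(2−x), so φ'(x) = x*(4 - 3*x).
Note φ(0) = φ(2) = 0, so the boundary term u·φ vanishes.
LHS = ∫_0^2 u(x) φ'(x) dx = ∫_0^2 (-3*x^4 + 10*x^3 - 14*x^2 + 8*x) dx. Term by term:
  ∫_0^2 -3*x^4 dx = -96/5;  ∫_0^2 10*x^3 dx = 40;  ∫_0^2 -14*x^2 dx = -112/3;
  ∫_0^2 8*x dx = 16.
Sum: -96/5 + 40 − 112/3 + 16 = -8/15.
So LHS = -8/15.
∫_0^2 v(x) φ(x) dx = ∫_0^2 (2*x^4 - 6*x^3 + 4*x^2) dx. Term by term:
  ∫_0^2 2*x^4 dx = 64/5;  ∫_0^2 -6*x^3 dx = -24;  ∫_0^2 4*x^2 dx = 32/3.
Sum: 64/5 − 24 + 32/3 = -8/15.
So RHS = -∫_0^2 v(x) φ(x) dx = 8/15.
LHS − RHS = -16/15 ≠ 0, so the identity fails.
(For a valid weak derivative the identity must hold for EVERY test function, in particular this one. The failure shows v is NOT the weak derivative of u.)
Correct weak derivative would be u'(x) = 2*x - 2.


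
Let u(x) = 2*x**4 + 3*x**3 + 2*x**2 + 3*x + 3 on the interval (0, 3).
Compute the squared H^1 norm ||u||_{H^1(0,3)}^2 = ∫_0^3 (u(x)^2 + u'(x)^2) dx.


||u||_{H^1}^2 = 2698749/35

The H^1 norm (squared) on an interval (0, L) is
  ||u||_{H^1}^2 = ∫_0^L u(x)^2 dx + ∫_0^L u'(x)^2 dx.
Compute u'(x) = 8*x**3 + 9*x**2 + 4*x + 3.
Then u(x)^2 = 4*x**8 + 12*x**7 + 17*x**6 + 24*x**5 + 34*x**4 + 30*x**3 + 21*x**2 + 18*x + 9 and u'(x)^2 = 64*x**6 + 144*x**5 + 145*x**4 + 120*x**3 + 70*x**2 + 24*x + 9.
Integrate each monomial from 0 to 3 using ∫_0^3 c·x^n dx = c·3^(n+1)/(n+1):
  ∫_0^3 u(x)^2 dx = ∫_0^3 (4*x^8 + 12*x^7 + 17*x^6 + 24*x^5 + 34*x^4 + 30*x^3 + 21*x^2 + 18*x + 9) dx. Term by term:
    ∫_0^3 4*x^8 dx = 8748;  ∫_0^3 12*x^7 dx = 19683/2;  ∫_0^3 17*x^6 dx = 37179/7;
    ∫_0^3 24*x^5 dx = 2916;  ∫_0^3 34*x^4 dx = 8262/5;  ∫_0^3 30*x^3 dx = 1215/2;
    ∫_0^3 21*x^2 dx = 189;  ∫_0^3 18*x dx = 81;  ∫_0^3 9 dx = 27.
  Sum: 8748 + 19683/2 + 37179/7 + 2916 + 8262/5 + 1215/2 + 189 + 81 + 27 = 1028079/35.
  ∫_0^3 u'(x)^2 dx = ∫_0^3 (64*x^6 + 144*x^5 + 145*x^4 + 120*x^3 + 70*x^2 + 24*x + 9) dx. Term by term:
    ∫_0^3 64*x^6 dx = 139968/7;  ∫_0^3 144*x^5 dx = 17496;  ∫_0^3 145*x^4 dx = 7047;
    ∫_0^3 120*x^3 dx = 2430;  ∫_0^3 70*x^2 dx = 630;  ∫_0^3 24*x dx = 108;
    ∫_0^3 9 dx = 27.
  Sum: 139968/7 + 17496 + 7047 + 2430 + 630 + 108 + 27 = 334134/7.
Adding: ||u||_{H^1}^2 = 1028079/35 + 334134/7 = 2698749/35.
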